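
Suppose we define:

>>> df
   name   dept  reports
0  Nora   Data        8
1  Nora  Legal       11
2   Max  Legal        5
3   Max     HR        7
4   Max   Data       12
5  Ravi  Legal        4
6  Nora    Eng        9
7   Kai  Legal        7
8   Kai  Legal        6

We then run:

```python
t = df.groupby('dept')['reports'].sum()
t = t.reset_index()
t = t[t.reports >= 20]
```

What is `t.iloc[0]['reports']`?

group by dept, sum of reports:
dept
Data     20
Eng       9
HR        7
Legal    33
Name: reports, dtype: int64
reset_index():
    dept  reports
0   Data       20
1    Eng        9
2     HR        7
3  Legal       33
filter rows where reports >= 20:
    dept  reports
0   Data       20
3  Legal       33
The value at position 0, column 'reports' is 20.

20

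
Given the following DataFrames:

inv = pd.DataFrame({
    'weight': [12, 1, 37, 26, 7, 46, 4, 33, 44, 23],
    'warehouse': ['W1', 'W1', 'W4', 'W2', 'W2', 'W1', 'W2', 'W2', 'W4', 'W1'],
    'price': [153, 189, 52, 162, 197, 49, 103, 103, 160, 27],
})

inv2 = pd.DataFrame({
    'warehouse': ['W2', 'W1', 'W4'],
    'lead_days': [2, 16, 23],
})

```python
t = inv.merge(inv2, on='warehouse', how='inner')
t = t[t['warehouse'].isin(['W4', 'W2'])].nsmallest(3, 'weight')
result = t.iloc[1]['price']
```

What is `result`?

merge on 'warehouse' (how='inner') → 10 rows:
   weight warehouse  price  lead_days
0      12        W1    153         16
1       1        W1    189         16
2      37        W4     52         23
3      26        W2    162          2
4       7        W2    197          2
5      46        W1     49         16
6       4        W2    103          2
7      33        W2    103          2
8      44        W4    160         23
9      23        W1     27         16
filter rows where warehouse in ['W4', 'W2']:
   weight warehouse  price  lead_days
2      37        W4     52         23
3      26        W2    162          2
4       7        W2    197          2
6       4        W2    103          2
7      33        W2    103          2
8      44        W4    160         23
take 3 rows with smallest weight:
   weight warehouse  price  lead_days
6       4        W2    103          2
4       7        W2    197          2
3      26        W2    162          2
Reading off the value at position 1, column 'price', we get 197.

197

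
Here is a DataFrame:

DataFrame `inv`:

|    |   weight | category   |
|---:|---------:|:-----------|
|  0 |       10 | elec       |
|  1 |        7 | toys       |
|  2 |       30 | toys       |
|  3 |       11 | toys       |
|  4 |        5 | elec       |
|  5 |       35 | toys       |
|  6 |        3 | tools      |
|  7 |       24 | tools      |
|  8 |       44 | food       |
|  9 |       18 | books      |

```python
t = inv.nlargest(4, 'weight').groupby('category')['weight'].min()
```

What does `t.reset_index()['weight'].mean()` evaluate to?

32.6666666667

take 4 rows with largest weight:
   weight category
8      44     food
5      35     toys
2      30     toys
7      24    tools
group by category, min of weight:
category
food     44
tools    24
toys     30
Name: weight, dtype: int64
reset_index():
  category  weight
0     food      44
1    tools      24
2     toys      30
So mean() = 32.6666666667.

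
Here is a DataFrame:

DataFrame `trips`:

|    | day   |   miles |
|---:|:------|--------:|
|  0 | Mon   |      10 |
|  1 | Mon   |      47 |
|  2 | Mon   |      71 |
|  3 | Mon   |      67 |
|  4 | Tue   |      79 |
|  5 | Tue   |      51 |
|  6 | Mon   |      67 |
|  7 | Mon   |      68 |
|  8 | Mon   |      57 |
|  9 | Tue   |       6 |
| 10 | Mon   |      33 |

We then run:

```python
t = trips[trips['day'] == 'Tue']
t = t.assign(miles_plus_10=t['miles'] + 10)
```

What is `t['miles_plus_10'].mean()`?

55.3333333333

filter rows where day == 'Tue':
   day  miles
4  Tue     79
5  Tue     51
9  Tue      6
add column miles_plus_10 = t['miles'] + 10:
   day  miles  miles_plus_10
4  Tue     79             89
5  Tue     51             61
9  Tue      6             16
Hence 55.3333333333.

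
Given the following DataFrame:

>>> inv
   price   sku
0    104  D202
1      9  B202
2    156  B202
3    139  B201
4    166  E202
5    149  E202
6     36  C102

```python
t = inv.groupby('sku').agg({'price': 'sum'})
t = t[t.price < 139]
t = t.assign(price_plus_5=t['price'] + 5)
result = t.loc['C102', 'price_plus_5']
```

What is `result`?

group by sku, sum of price:
      price
sku        
B201    139
B202    165
C102     36
D202    104
E202    315
filter rows where price < 139:
      price
sku        
C102     36
D202    104
add column price_plus_5 = t['price'] + 5:
      price  price_plus_5
sku                      
C102     36            41
D202    104           109
Taking the value at row 'C102', column 'price_plus_5' gives 41.

41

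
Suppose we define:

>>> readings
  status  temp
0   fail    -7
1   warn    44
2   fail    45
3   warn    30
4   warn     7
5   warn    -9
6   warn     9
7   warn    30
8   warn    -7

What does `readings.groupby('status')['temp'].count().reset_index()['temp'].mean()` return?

group by status, count of temp:
status
fail    2
warn    7
Name: temp, dtype: int64
reset_index():
  status  temp
0   fail     2
1   warn     7
Reading off the mean of column 'temp', we get 4.5.

4.5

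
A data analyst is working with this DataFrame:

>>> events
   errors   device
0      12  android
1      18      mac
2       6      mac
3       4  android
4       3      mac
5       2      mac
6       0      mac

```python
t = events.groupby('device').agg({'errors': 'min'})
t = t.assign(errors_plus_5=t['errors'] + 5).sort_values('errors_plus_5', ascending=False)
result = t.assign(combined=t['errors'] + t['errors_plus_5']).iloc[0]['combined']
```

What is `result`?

group by device, min of errors:
         errors
device         
android       4
mac           0
add column errors_plus_5 = t['errors'] + 5:
         errors  errors_plus_5
device                        
android       4              9
mac           0              5
sort by errors_plus_5 descending:
         errors  errors_plus_5
device                        
android       4              9
mac           0              5
add column combined = t['errors'] + t['errors_plus_5']:
         errors  errors_plus_5  combined
device                                  
android       4              9        13
mac           0              5         5
Then the value at position 0, column 'combined': 13

13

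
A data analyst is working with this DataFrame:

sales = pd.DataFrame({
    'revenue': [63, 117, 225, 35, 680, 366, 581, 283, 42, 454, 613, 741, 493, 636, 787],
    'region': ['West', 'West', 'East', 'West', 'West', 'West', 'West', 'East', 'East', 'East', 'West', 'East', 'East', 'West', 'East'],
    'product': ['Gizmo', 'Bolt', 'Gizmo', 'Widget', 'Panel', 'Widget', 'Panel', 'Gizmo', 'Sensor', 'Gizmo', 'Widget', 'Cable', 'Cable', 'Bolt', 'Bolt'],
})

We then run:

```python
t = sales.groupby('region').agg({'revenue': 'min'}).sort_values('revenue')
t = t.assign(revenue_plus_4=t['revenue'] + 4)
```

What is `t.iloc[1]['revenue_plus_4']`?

46

group by region, min of revenue:
        revenue
region         
East         42
West         35
sort by revenue:
        revenue
region         
West         35
East         42
add column revenue_plus_4 = t['revenue'] + 4:
        revenue  revenue_plus_4
region                         
West         35              39
East         42              46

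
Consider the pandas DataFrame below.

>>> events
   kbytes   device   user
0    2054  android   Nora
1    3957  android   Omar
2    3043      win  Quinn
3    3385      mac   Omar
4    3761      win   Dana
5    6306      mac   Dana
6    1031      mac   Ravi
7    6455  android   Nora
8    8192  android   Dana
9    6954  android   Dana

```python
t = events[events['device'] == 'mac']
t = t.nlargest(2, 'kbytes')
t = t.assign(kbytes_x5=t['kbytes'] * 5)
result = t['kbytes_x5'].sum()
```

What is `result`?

48455

filter rows where device == 'mac':
   kbytes device  user
3    3385    mac  Omar
5    6306    mac  Dana
6    1031    mac  Ravi
take 2 rows with largest kbytes:
   kbytes device  user
5    6306    mac  Dana
3    3385    mac  Omar
add column kbytes_x5 = t['kbytes'] * 5:
   kbytes device  user  kbytes_x5
5    6306    mac  Dana      31530
3    3385    mac  Omar      16925
Reading off the sum of column 'kbytes_x5', we get 48455.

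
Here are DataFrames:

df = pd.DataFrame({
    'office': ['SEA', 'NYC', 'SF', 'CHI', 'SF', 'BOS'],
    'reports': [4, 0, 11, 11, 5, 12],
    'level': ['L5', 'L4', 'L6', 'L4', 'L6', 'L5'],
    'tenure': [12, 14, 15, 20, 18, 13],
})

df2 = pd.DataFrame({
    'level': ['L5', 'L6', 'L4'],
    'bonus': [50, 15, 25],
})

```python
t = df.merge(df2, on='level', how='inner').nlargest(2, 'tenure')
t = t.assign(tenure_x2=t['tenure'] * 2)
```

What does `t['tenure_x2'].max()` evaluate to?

40

merge on 'level' (how='inner') → 6 rows:
  office  reports level  tenure  bonus
0    SEA        4    L5      12     50
1    NYC        0    L4      14     25
2     SF       11    L6      15     15
3    CHI       11    L4      20     25
4     SF        5    L6      18     15
5    BOS       12    L5      13     50
take 2 rows with largest tenure:
  office  reports level  tenure  bonus
3    CHI       11    L4      20     25
4     SF        5    L6      18     15
add column tenure_x2 = t['tenure'] * 2:
  office  reports level  tenure  bonus  tenure_x2
3    CHI       11    L4      20     25         40
4     SF        5    L6      18     15         36
Finally, max of column 'tenure_x2' = 40.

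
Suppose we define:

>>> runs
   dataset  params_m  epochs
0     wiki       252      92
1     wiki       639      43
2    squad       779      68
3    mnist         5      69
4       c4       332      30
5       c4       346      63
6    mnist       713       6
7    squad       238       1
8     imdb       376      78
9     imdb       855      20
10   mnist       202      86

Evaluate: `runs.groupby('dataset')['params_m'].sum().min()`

678

group by dataset, sum of params_m:
dataset
c4        678
imdb     1231
mnist     920
squad    1017
wiki      891
Name: params_m, dtype: int64
Then the min of the resulting series: 678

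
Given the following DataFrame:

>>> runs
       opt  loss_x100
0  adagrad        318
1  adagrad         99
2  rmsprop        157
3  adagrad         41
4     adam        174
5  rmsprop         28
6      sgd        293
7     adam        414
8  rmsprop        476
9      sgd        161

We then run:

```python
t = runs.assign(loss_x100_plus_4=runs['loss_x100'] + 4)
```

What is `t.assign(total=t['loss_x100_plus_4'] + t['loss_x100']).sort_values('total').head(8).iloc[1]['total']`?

86

add column loss_x100_plus_4 = runs['loss_x100'] + 4:
       opt  loss_x100  loss_x100_plus_4
0  adagrad        318               322
1  adagrad         99               103
2  rmsprop        157               161
3  adagrad         41                45
4     adam        174               178
5  rmsprop         28                32
6      sgd        293               297
7     adam        414               418
8  rmsprop        476               480
9      sgd        161               165
add column total = t['loss_x100_plus_4'] + t['loss_x100']:
       opt  loss_x100  loss_x100_plus_4  total
0  adagrad        318               322    640
1  adagrad         99               103    202
2  rmsprop        157               161    318
3  adagrad         41                45     86
4     adam        174               178    352
5  rmsprop         28                32     60
6      sgd        293               297    590
7     adam        414               418    832
8  rmsprop        476               480    956
9      sgd        161               165    326
sort by total:
       opt  loss_x100  loss_x100_plus_4  total
5  rmsprop         28                32     60
3  adagrad         41                45     86
1  adagrad         99               103    202
2  rmsprop        157               161    318
9      sgd        161               165    326
4     adam        174               178    352
6      sgd        293               297    590
0  adagrad        318               322    640
7     adam        414               418    832
8  rmsprop        476               480    956
take first 8 rows:
       opt  loss_x100  loss_x100_plus_4  total
5  rmsprop         28                32     60
3  adagrad         41                45     86
1  adagrad         99               103    202
2  rmsprop        157               161    318
9      sgd        161               165    326
4     adam        174               178    352
6      sgd        293               297    590
0  adagrad        318               322    640
value at position 1, column 'total' → 86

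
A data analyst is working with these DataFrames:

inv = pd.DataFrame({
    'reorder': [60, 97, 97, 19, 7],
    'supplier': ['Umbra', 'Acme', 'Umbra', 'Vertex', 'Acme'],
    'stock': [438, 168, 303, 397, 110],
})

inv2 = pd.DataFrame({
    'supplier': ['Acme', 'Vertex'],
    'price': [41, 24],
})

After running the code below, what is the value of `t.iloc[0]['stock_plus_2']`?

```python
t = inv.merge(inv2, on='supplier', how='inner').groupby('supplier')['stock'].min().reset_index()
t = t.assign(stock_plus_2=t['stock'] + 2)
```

112

merge on 'supplier' (how='inner') → 3 rows:
   reorder supplier  stock  price
0       97     Acme    168     41
1       19   Vertex    397     24
2        7     Acme    110     41
group by supplier, min of stock:
supplier
Acme      110
Vertex    397
Name: stock, dtype: int64
reset_index():
  supplier  stock
0     Acme    110
1   Vertex    397
add column stock_plus_2 = t['stock'] + 2:
  supplier  stock  stock_plus_2
0     Acme    110           112
1   Vertex    397           399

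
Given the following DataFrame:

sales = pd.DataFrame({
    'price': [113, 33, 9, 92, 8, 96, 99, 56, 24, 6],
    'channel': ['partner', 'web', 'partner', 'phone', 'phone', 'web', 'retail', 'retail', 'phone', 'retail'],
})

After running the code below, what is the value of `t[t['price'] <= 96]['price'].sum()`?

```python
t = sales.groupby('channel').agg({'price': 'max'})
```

group by channel, max of price:
         price
channel       
partner    113
phone       92
retail      99
web         96
filter rows where price <= 96:
         price
channel       
phone       92
web         96
Finally, sum of column 'price' = 188.

188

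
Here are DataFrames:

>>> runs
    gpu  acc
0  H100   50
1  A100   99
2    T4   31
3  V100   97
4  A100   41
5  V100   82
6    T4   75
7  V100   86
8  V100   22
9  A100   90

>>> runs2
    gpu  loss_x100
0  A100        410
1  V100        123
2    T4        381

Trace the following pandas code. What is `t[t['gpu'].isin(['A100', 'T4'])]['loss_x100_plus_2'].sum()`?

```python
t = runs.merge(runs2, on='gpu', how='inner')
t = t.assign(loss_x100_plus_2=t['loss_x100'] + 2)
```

2002

merge on 'gpu' (how='inner') → 9 rows:
    gpu  acc  loss_x100
0  A100   99        410
1    T4   31        381
2  V100   97        123
3  A100   41        410
4  V100   82        123
5    T4   75        381
6  V100   86        123
7  V100   22        123
8  A100   90        410
add column loss_x100_plus_2 = t['loss_x100'] + 2:
    gpu  acc  loss_x100  loss_x100_plus_2
0  A100   99        410               412
1    T4   31        381               383
2  V100   97        123               125
3  A100   41        410               412
4  V100   82        123               125
5    T4   75        381               383
6  V100   86        123               125
7  V100   22        123               125
8  A100   90        410               412
filter rows where gpu in ['A100', 'T4']:
    gpu  acc  loss_x100  loss_x100_plus_2
0  A100   99        410               412
1    T4   31        381               383
3  A100   41        410               412
5    T4   75        381               383
8  A100   90        410               412
Hence 2002.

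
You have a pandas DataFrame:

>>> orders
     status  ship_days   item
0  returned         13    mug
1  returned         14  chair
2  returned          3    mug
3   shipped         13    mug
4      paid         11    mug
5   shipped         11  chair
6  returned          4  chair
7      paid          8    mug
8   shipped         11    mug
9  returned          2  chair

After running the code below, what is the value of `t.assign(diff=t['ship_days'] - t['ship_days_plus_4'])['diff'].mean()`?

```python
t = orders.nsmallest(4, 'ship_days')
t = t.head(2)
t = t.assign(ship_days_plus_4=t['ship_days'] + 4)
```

take 4 rows with smallest ship_days:
     status  ship_days   item
9  returned          2  chair
2  returned          3    mug
6  returned          4  chair
7      paid          8    mug
take first 2 rows:
     status  ship_days   item
9  returned          2  chair
2  returned          3    mug
add column ship_days_plus_4 = t['ship_days'] + 4:
     status  ship_days   item  ship_days_plus_4
9  returned          2  chair                 6
2  returned          3    mug                 7
add column diff = t['ship_days'] - t['ship_days_plus_4']:
     status  ship_days   item  ship_days_plus_4  diff
9  returned          2  chair                 6    -4
2  returned          3    mug                 7    -4
Then the mean of column 'diff': -4.0

-4.0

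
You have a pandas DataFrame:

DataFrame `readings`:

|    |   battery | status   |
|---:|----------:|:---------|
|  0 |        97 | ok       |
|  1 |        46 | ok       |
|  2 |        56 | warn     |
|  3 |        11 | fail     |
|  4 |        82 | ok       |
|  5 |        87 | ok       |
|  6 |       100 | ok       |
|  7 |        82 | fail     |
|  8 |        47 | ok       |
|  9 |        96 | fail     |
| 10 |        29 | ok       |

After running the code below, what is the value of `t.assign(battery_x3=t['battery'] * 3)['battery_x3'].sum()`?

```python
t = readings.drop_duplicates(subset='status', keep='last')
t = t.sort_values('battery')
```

543

drop duplicate status (keep=last):
    battery status
2        56   warn
9        96   fail
10       29     ok
sort by battery:
    battery status
10       29     ok
2        56   warn
9        96   fail
add column battery_x3 = t['battery'] * 3:
    battery status  battery_x3
10       29     ok          87
2        56   warn         168
9        96   fail         288
The sum of column 'battery_x3' is 543.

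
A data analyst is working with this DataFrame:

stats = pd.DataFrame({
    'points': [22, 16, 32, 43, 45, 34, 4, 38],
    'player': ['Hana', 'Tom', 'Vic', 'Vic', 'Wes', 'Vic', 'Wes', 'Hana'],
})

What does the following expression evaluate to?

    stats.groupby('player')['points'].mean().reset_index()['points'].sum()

106.833333333

group by player, mean of points:
player
Hana    30.000000
Tom     16.000000
Vic     36.333333
Wes     24.500000
Name: points, dtype: float64
reset_index():
  player     points
0   Hana  30.000000
1    Tom  16.000000
2    Vic  36.333333
3    Wes  24.500000
Hence 106.833333333.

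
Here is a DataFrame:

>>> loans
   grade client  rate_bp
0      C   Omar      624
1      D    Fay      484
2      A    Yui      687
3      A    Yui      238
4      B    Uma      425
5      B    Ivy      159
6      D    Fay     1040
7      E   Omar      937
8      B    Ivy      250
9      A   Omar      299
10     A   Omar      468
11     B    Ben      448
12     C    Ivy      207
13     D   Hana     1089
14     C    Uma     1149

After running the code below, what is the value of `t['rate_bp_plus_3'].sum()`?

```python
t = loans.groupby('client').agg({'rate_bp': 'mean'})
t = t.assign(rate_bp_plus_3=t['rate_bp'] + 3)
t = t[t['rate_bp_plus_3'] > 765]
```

group by client, mean of rate_bp:
            rate_bp
client             
Ben      448.000000
Fay      762.000000
Hana    1089.000000
Ivy      205.333333
Omar     582.000000
Uma      787.000000
Yui      462.500000
add column rate_bp_plus_3 = t['rate_bp'] + 3:
            rate_bp  rate_bp_plus_3
client                             
Ben      448.000000      451.000000
Fay      762.000000      765.000000
Hana    1089.000000     1092.000000
Ivy      205.333333      208.333333
Omar     582.000000      585.000000
Uma      787.000000      790.000000
Yui      462.500000      465.500000
filter rows where rate_bp_plus_3 > 765:
        rate_bp  rate_bp_plus_3
client                         
Hana     1089.0          1092.0
Uma       787.0           790.0
Taking the sum of column 'rate_bp_plus_3' gives 1882.0.

1882.0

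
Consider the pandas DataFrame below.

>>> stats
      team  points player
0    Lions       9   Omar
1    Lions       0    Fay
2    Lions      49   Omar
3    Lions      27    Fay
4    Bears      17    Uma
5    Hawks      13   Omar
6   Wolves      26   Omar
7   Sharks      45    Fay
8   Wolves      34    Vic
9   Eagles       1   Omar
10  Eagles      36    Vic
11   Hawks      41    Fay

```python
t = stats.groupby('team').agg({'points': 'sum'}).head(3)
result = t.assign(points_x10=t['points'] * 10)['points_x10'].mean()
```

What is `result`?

group by team, sum of points:
        points
team          
Bears       17
Eagles      37
Hawks       54
Lions       85
Sharks      45
Wolves      60
take first 3 rows:
        points
team          
Bears       17
Eagles      37
Hawks       54
add column points_x10 = t['points'] * 10:
        points  points_x10
team                      
Bears       17         170
Eagles      37         370
Hawks       54         540
Taking the mean of column 'points_x10' gives 360.0.

360.0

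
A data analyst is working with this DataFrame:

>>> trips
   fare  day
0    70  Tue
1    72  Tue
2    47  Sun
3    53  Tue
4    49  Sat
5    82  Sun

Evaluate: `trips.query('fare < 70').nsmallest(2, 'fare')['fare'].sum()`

filter rows where fare < 70:
   fare  day
2    47  Sun
3    53  Tue
4    49  Sat
take 2 rows with smallest fare:
   fare  day
2    47  Sun
4    49  Sat

96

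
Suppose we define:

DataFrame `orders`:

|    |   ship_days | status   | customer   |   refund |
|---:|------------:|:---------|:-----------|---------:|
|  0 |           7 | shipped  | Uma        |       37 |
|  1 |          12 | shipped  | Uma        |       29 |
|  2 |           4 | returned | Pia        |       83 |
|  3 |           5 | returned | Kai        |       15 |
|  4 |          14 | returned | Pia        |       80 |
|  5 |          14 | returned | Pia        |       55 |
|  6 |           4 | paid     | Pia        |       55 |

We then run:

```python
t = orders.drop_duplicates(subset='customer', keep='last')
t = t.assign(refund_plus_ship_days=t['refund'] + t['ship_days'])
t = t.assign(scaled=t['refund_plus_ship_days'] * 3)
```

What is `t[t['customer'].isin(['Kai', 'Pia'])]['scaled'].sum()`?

drop duplicate customer (keep=last):
   ship_days    status customer  refund
1         12   shipped      Uma      29
3          5  returned      Kai      15
6          4      paid      Pia      55
add column refund_plus_ship_days = t['refund'] + t['ship_days']:
   ship_days    status customer  refund  refund_plus_ship_days
1         12   shipped      Uma      29                     41
3          5  returned      Kai      15                     20
6          4      paid      Pia      55                     59
add column scaled = t['refund_plus_ship_days'] * 3:
   ship_days    status customer  refund  refund_plus_ship_days  scaled
1         12   shipped      Uma      29                     41     123
3          5  returned      Kai      15                     20      60
6          4      paid      Pia      55                     59     177
filter rows where customer in ['Kai', 'Pia']:
   ship_days    status customer  refund  refund_plus_ship_days  scaled
3          5  returned      Kai      15                     20      60
6          4      paid      Pia      55                     59     177

237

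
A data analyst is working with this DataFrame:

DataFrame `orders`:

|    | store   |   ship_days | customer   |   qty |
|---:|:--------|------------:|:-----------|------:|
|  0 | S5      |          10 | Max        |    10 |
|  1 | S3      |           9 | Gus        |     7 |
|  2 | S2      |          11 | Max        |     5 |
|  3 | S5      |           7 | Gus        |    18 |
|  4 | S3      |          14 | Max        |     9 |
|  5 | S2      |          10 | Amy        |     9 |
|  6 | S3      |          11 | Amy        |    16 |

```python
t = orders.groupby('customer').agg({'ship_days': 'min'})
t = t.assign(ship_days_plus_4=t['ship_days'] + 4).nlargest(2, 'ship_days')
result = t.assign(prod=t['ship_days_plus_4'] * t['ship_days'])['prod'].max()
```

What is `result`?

group by customer, min of ship_days:
          ship_days
customer           
Amy              10
Gus               7
Max              10
add column ship_days_plus_4 = t['ship_days'] + 4:
          ship_days  ship_days_plus_4
customer                             
Amy              10                14
Gus               7                11
Max              10                14
take 2 rows with largest ship_days:
          ship_days  ship_days_plus_4
customer                             
Amy              10                14
Max              10                14
add column prod = t['ship_days_plus_4'] * t['ship_days']:
          ship_days  ship_days_plus_4  prod
customer                                   
Amy              10                14   140
Max              10                14   140
Taking the max of column 'prod' gives 140.

140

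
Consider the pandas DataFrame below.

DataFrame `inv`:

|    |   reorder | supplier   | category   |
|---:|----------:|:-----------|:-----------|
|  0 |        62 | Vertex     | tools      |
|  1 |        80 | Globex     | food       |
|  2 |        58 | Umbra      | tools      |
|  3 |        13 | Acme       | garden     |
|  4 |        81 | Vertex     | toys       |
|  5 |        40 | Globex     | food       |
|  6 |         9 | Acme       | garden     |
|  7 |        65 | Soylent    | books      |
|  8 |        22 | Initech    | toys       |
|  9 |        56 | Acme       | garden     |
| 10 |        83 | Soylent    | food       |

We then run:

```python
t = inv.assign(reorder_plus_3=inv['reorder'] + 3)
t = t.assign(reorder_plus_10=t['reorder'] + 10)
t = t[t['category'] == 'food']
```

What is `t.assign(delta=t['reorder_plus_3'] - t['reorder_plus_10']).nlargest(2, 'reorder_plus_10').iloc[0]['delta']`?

add column reorder_plus_3 = inv['reorder'] + 3:
    reorder supplier category  reorder_plus_3
0        62   Vertex    tools              65
1        80   Globex     food              83
2        58    Umbra    tools              61
3        13     Acme   garden              16
4        81   Vertex     toys              84
5        40   Globex     food              43
6         9     Acme   garden              12
7        65  Soylent    books              68
8        22  Initech     toys              25
9        56     Acme   garden              59
10       83  Soylent     food              86
add column reorder_plus_10 = t['reorder'] + 10:
    reorder supplier category  reorder_plus_3  reorder_plus_10
0        62   Vertex    tools              65               72
1        80   Globex     food              83               90
2        58    Umbra    tools              61               68
3        13     Acme   garden              16               23
4        81   Vertex     toys              84               91
5        40   Globex     food              43               50
6         9     Acme   garden              12               19
7        65  Soylent    books              68               75
8        22  Initech     toys              25               32
9        56     Acme   garden              59               66
10       83  Soylent     food              86               93
filter rows where category == 'food':
    reorder supplier category  reorder_plus_3  reorder_plus_10
1        80   Globex     food              83               90
5        40   Globex     food              43               50
10       83  Soylent     food              86               93
add column delta = t['reorder_plus_3'] - t['reorder_plus_10']:
    reorder supplier category  reorder_plus_3  reorder_plus_10  delta
1        80   Globex     food              83               90     -7
5        40   Globex     food              43               50     -7
10       83  Soylent     food              86               93     -7
take 2 rows with largest reorder_plus_10:
    reorder supplier category  reorder_plus_3  reorder_plus_10  delta
10       83  Soylent     food              86               93     -7
1        80   Globex     food              83               90     -7
So iloc[0]['delta'] = -7.

-7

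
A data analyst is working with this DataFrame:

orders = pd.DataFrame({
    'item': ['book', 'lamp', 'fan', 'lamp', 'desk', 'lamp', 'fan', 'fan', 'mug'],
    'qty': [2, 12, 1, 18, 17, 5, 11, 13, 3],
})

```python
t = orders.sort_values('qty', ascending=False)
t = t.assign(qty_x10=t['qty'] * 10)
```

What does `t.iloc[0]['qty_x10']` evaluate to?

sort by qty descending:
   item  qty
3  lamp   18
4  desk   17
7   fan   13
1  lamp   12
6   fan   11
5  lamp    5
8   mug    3
0  book    2
2   fan    1
add column qty_x10 = t['qty'] * 10:
   item  qty  qty_x10
3  lamp   18      180
4  desk   17      170
7   fan   13      130
1  lamp   12      120
6   fan   11      110
5  lamp    5       50
8   mug    3       30
0  book    2       20
2   fan    1       10
value at position 0, column 'qty_x10' → 180

180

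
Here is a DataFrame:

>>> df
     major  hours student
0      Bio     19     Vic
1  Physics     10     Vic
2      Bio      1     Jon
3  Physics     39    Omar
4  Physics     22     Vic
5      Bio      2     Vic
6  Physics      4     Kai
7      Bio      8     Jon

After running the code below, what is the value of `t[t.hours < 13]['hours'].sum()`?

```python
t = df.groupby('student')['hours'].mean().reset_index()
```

8.5

group by student, mean of hours:
student
Jon      4.50
Kai      4.00
Omar    39.00
Vic     13.25
Name: hours, dtype: float64
reset_index():
  student  hours
0     Jon   4.50
1     Kai   4.00
2    Omar  39.00
3     Vic  13.25
filter rows where hours < 13:
  student  hours
0     Jon    4.5
1     Kai    4.0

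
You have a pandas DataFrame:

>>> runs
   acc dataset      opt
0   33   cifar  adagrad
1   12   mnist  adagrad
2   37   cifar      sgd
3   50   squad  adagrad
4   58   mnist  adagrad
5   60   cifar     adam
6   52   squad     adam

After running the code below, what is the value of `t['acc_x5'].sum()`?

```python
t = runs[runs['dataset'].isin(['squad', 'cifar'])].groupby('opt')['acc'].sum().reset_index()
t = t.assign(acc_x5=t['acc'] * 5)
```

1160

filter rows where dataset in ['squad', 'cifar']:
   acc dataset      opt
0   33   cifar  adagrad
2   37   cifar      sgd
3   50   squad  adagrad
5   60   cifar     adam
6   52   squad     adam
group by opt, sum of acc:
opt
adagrad     83
adam       112
sgd         37
Name: acc, dtype: int64
reset_index():
       opt  acc
0  adagrad   83
1     adam  112
2      sgd   37
add column acc_x5 = t['acc'] * 5:
       opt  acc  acc_x5
0  adagrad   83     415
1     adam  112     560
2      sgd   37     185
So sum() = 1160.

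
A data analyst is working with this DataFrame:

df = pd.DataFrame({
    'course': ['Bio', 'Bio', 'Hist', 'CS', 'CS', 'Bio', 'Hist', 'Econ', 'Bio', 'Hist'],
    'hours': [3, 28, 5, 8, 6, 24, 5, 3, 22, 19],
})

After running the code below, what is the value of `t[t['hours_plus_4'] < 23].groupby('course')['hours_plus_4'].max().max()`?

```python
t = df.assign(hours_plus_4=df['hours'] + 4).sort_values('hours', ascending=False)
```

add column hours_plus_4 = df['hours'] + 4:
  course  hours  hours_plus_4
0    Bio      3             7
1    Bio     28            32
2   Hist      5             9
3     CS      8            12
4     CS      6            10
5    Bio     24            28
6   Hist      5             9
7   Econ      3             7
8    Bio     22            26
9   Hist     19            23
sort by hours descending:
  course  hours  hours_plus_4
1    Bio     28            32
5    Bio     24            28
8    Bio     22            26
9   Hist     19            23
3     CS      8            12
4     CS      6            10
2   Hist      5             9
6   Hist      5             9
0    Bio      3             7
7   Econ      3             7
filter rows where hours_plus_4 < 23:
  course  hours  hours_plus_4
3     CS      8            12
4     CS      6            10
2   Hist      5             9
6   Hist      5             9
0    Bio      3             7
7   Econ      3             7
group by course, max of hours_plus_4:
course
Bio      7
CS      12
Econ     7
Hist     9
Name: hours_plus_4, dtype: int64
Hence 12.

12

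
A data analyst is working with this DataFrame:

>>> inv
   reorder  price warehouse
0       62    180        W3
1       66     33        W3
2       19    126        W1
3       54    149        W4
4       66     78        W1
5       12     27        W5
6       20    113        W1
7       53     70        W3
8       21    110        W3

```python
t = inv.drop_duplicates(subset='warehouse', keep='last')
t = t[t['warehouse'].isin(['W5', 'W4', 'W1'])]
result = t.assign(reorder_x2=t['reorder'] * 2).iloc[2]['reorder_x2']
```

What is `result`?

40

drop duplicate warehouse (keep=last):
   reorder  price warehouse
3       54    149        W4
5       12     27        W5
6       20    113        W1
8       21    110        W3
filter rows where warehouse in ['W5', 'W4', 'W1']:
   reorder  price warehouse
3       54    149        W4
5       12     27        W5
6       20    113        W1
add column reorder_x2 = t['reorder'] * 2:
   reorder  price warehouse  reorder_x2
3       54    149        W4         108
5       12     27        W5          24
6       20    113        W1          40
The value at position 2, column 'reorder_x2' is 40.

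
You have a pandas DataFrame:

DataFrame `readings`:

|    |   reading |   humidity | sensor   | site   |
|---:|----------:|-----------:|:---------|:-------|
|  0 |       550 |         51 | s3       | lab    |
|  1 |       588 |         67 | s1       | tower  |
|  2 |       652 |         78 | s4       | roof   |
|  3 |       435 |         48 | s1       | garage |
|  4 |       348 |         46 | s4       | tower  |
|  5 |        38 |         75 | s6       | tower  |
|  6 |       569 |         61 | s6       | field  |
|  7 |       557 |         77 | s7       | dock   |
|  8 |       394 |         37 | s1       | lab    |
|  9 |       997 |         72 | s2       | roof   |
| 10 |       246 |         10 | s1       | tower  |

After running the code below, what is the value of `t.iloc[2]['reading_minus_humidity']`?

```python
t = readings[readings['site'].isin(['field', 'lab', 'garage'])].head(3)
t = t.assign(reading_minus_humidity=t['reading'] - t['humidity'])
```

508

filter rows where site in ['field', 'lab', 'garage']:
   reading  humidity sensor    site
0      550        51     s3     lab
3      435        48     s1  garage
6      569        61     s6   field
8      394        37     s1     lab
take first 3 rows:
   reading  humidity sensor    site
0      550        51     s3     lab
3      435        48     s1  garage
6      569        61     s6   field
add column reading_minus_humidity = t['reading'] - t['humidity']:
   reading  humidity sensor    site  reading_minus_humidity
0      550        51     s3     lab                     499
3      435        48     s1  garage                     387
6      569        61     s6   field                     508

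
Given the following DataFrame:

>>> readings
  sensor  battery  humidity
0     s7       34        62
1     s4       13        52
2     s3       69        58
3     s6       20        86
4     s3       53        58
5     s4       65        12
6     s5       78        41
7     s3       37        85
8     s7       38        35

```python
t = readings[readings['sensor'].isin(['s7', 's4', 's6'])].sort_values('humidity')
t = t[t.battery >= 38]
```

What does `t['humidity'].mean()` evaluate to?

filter rows where sensor in ['s7', 's4', 's6']:
  sensor  battery  humidity
0     s7       34        62
1     s4       13        52
3     s6       20        86
5     s4       65        12
8     s7       38        35
sort by humidity:
  sensor  battery  humidity
5     s4       65        12
8     s7       38        35
1     s4       13        52
0     s7       34        62
3     s6       20        86
filter rows where battery >= 38:
  sensor  battery  humidity
5     s4       65        12
8     s7       38        35

23.5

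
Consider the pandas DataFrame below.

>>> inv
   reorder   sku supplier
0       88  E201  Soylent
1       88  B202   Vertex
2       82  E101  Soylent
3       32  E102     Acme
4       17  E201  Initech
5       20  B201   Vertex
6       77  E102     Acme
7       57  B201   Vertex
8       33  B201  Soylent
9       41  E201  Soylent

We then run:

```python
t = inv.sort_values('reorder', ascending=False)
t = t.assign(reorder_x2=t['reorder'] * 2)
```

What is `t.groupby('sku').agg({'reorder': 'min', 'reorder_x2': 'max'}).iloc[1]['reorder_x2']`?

176

sort by reorder descending:
   reorder   sku supplier
0       88  E201  Soylent
1       88  B202   Vertex
2       82  E101  Soylent
6       77  E102     Acme
7       57  B201   Vertex
9       41  E201  Soylent
8       33  B201  Soylent
3       32  E102     Acme
5       20  B201   Vertex
4       17  E201  Initech
add column reorder_x2 = t['reorder'] * 2:
   reorder   sku supplier  reorder_x2
0       88  E201  Soylent         176
1       88  B202   Vertex         176
2       82  E101  Soylent         164
6       77  E102     Acme         154
7       57  B201   Vertex         114
9       41  E201  Soylent          82
8       33  B201  Soylent          66
3       32  E102     Acme          64
5       20  B201   Vertex          40
4       17  E201  Initech          34
group by sku: min(reorder), max(reorder_x2):
      reorder  reorder_x2
sku                      
B201       20         114
B202       88         176
E101       82         164
E102       32         154
E201       17         176
Reading off the value at position 1, column 'reorder_x2', we get 176.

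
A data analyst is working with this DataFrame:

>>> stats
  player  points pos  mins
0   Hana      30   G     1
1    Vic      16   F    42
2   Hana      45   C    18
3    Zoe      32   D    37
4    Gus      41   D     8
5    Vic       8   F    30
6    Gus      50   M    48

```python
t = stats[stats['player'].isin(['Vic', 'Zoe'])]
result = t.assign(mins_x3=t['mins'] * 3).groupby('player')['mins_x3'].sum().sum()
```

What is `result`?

327

filter rows where player in ['Vic', 'Zoe']:
  player  points pos  mins
1    Vic      16   F    42
3    Zoe      32   D    37
5    Vic       8   F    30
add column mins_x3 = t['mins'] * 3:
  player  points pos  mins  mins_x3
1    Vic      16   F    42      126
3    Zoe      32   D    37      111
5    Vic       8   F    30       90
group by player, sum of mins_x3:
player
Vic    216
Zoe    111
Name: mins_x3, dtype: int64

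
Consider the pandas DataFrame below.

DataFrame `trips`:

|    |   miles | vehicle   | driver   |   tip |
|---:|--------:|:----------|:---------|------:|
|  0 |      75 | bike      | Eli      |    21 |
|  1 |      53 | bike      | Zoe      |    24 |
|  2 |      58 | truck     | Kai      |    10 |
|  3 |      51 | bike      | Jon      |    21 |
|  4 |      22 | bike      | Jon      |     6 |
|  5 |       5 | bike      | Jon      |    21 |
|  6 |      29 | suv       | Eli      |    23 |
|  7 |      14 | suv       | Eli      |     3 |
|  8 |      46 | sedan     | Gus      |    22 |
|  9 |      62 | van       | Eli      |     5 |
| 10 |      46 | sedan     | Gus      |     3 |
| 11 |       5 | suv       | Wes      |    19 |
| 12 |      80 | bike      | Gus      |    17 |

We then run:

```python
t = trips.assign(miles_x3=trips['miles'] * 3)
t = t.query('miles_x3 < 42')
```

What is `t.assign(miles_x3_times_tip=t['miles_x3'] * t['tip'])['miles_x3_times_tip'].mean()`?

add column miles_x3 = trips['miles'] * 3:
    miles vehicle driver  tip  miles_x3
0      75    bike    Eli   21       225
1      53    bike    Zoe   24       159
2      58   truck    Kai   10       174
3      51    bike    Jon   21       153
4      22    bike    Jon    6        66
5       5    bike    Jon   21        15
6      29     suv    Eli   23        87
7      14     suv    Eli    3        42
8      46   sedan    Gus   22       138
9      62     van    Eli    5       186
10     46   sedan    Gus    3       138
11      5     suv    Wes   19        15
12     80    bike    Gus   17       240
filter rows where miles_x3 < 42:
    miles vehicle driver  tip  miles_x3
5       5    bike    Jon   21        15
11      5     suv    Wes   19        15
add column miles_x3_times_tip = t['miles_x3'] * t['tip']:
    miles vehicle driver  tip  miles_x3  miles_x3_times_tip
5       5    bike    Jon   21        15                 315
11      5     suv    Wes   19        15                 285

300.0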